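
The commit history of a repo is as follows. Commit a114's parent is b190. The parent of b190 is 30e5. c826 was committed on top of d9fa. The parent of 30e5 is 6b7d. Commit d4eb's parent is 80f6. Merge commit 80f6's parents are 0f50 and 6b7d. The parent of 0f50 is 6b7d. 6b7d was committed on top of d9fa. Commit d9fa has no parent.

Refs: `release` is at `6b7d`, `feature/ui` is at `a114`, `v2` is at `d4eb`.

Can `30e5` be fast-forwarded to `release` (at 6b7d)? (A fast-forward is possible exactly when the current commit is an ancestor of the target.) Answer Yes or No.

No

A fast-forward from 30e5 to 6b7d is possible iff 30e5 is an ancestor of 6b7d.
Ancestors of 6b7d: {6b7d, d9fa}.
30e5 is not among them, so fast-forward is not possible.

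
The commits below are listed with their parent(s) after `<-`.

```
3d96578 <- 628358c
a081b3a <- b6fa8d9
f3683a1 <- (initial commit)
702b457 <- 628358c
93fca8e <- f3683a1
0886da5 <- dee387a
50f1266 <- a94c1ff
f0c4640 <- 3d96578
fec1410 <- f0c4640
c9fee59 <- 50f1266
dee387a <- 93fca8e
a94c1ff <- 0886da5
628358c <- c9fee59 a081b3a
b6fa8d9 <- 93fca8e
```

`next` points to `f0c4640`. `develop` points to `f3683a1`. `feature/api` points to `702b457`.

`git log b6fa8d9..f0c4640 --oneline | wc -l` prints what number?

9

Reachable from f0c4640: {0886da5, 3d96578, 50f1266, 628358c, 93fca8e, a081b3a, a94c1ff, b6fa8d9, c9fee59, dee387a, f0c4640, f3683a1}.
Reachable from b6fa8d9: {93fca8e, b6fa8d9, f3683a1}.
In f0c4640's history but not b6fa8d9's: {0886da5, 3d96578, 50f1266, 628358c, a081b3a, a94c1ff, c9fee59, dee387a, f0c4640} — 9 commits.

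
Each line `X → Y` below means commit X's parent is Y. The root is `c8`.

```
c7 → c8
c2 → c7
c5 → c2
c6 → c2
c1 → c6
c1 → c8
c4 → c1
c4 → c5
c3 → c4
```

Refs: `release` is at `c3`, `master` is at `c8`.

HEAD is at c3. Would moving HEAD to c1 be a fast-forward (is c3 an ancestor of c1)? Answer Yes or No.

A fast-forward from c3 to c1 is possible iff c3 is an ancestor of c1.
Ancestors of c1: {c1, c2, c6, c7, c8}.
c3 is not among them, so fast-forward is not possible.

No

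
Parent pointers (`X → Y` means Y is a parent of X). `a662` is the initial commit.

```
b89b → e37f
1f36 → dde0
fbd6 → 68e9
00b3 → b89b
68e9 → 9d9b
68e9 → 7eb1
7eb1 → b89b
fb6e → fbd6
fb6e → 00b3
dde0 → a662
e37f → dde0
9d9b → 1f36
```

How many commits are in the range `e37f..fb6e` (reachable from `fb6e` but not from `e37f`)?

8

Reachable from fb6e: {00b3, 1f36, 68e9, 7eb1, 9d9b, a662, b89b, dde0, e37f, fb6e, fbd6}.
Reachable from e37f: {a662, dde0, e37f}.
In fb6e's history but not e37f's: {00b3, 1f36, 68e9, 7eb1, 9d9b, b89b, fb6e, fbd6} — 8 commits.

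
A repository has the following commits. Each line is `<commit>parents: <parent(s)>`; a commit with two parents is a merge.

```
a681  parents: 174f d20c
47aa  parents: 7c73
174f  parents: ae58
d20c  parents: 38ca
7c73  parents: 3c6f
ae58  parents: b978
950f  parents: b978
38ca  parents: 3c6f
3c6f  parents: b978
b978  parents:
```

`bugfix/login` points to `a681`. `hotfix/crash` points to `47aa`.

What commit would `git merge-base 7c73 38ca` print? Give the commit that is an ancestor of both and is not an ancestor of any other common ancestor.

Ancestors of 7c73: {3c6f, 7c73, b978}.
Ancestors of 38ca: {38ca, 3c6f, b978}.
Common ancestors: {3c6f, b978}.
Among these, 3c6f is not an ancestor of any other common ancestor — it is the merge base.

3c6f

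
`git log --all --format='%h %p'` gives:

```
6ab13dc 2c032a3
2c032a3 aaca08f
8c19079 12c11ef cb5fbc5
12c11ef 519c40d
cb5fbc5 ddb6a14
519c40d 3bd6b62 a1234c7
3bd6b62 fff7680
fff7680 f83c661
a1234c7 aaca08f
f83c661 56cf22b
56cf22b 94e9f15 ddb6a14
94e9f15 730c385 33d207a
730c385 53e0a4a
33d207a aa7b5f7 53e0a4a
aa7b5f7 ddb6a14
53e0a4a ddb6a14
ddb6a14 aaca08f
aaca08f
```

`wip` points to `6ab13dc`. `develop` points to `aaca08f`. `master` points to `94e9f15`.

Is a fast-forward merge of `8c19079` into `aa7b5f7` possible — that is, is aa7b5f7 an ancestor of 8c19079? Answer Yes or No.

Yes

A fast-forward from aa7b5f7 to 8c19079 is possible iff aa7b5f7 is an ancestor of 8c19079.
Ancestors of 8c19079: {12c11ef, 33d207a, 3bd6b62, 519c40d, 53e0a4a, 56cf22b, 730c385, 8c19079, 94e9f15, a1234c7, aa7b5f7, aaca08f, cb5fbc5, ddb6a14, f83c661, fff7680}.
aa7b5f7 is among them, so fast-forward is possible.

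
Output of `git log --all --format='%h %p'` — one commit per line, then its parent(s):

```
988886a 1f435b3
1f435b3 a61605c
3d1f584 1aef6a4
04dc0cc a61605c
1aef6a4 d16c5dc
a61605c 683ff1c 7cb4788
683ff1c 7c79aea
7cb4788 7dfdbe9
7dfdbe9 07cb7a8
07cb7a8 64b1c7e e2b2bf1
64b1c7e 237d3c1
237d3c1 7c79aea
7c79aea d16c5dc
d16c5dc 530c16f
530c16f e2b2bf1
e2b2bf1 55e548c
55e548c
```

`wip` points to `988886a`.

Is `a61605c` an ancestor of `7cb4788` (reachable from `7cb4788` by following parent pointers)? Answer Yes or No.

No

Ancestors of 7cb4788: {07cb7a8, 237d3c1, 530c16f, 55e548c, 64b1c7e, 7c79aea, 7cb4788, 7dfdbe9, d16c5dc, e2b2bf1}.
a61605c is not in that set, so it is not an ancestor of 7cb4788.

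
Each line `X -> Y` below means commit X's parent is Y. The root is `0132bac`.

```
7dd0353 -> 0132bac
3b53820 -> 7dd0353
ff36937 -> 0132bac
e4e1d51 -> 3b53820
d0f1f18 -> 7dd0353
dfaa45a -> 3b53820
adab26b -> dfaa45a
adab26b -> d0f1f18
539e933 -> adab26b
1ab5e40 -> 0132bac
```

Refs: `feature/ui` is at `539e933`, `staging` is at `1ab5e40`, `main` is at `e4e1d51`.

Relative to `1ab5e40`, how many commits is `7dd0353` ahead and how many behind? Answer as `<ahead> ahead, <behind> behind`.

Reachable from 7dd0353: {0132bac, 7dd0353}.
Reachable from 1ab5e40: {0132bac, 1ab5e40}.
Only in 7dd0353's history (ahead): {7dd0353} — 1.
Only in 1ab5e40's history (behind): {1ab5e40} — 1.

1 ahead, 1 behind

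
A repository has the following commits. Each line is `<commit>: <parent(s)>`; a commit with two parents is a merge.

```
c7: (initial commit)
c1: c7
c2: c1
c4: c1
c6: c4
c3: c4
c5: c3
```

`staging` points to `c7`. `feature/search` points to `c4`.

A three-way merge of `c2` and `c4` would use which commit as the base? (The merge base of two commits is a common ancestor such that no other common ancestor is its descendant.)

Ancestors of c2: {c1, c2, c7}.
Ancestors of c4: {c1, c4, c7}.
Common ancestors: {c1, c7}.
Among these, c1 is not an ancestor of any other common ancestor — it is the merge base.

c1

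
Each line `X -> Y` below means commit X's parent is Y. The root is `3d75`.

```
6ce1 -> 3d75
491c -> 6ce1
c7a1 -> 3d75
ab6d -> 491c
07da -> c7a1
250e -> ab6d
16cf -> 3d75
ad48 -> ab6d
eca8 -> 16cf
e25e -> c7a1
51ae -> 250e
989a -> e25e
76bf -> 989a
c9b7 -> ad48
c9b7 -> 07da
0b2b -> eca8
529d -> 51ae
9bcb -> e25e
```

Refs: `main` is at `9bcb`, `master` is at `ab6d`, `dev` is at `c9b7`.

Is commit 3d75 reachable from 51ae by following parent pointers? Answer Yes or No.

Yes

Ancestors of 51ae (commits reachable by following parents): {250e, 3d75, 491c, 51ae, 6ce1, ab6d}.
3d75 is in that set, so it is an ancestor of 51ae.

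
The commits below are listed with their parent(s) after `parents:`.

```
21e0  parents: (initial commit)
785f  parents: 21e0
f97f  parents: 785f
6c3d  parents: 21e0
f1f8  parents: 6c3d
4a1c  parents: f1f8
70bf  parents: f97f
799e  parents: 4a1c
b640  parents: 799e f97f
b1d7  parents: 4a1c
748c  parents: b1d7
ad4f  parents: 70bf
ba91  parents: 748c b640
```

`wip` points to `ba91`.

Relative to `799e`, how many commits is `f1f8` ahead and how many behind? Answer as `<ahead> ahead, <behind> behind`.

0 ahead, 2 behind

Reachable from f1f8: {21e0, 6c3d, f1f8}.
Reachable from 799e: {21e0, 4a1c, 6c3d, 799e, f1f8}.
Only in f1f8's history (ahead): {} — 0.
Only in 799e's history (behind): {4a1c, 799e} — 2.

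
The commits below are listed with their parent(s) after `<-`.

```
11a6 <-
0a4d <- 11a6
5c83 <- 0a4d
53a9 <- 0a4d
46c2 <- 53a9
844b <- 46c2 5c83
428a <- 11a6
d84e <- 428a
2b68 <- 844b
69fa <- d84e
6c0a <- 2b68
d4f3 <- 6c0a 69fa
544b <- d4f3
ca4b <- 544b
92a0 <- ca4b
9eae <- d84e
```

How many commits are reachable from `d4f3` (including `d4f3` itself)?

Walking parent pointers from d4f3: reachable set = {0a4d, 11a6, 2b68, 428a, 46c2, 53a9, 5c83, 69fa, 6c0a, 844b, d4f3, d84e}.
That is 12 commits.

12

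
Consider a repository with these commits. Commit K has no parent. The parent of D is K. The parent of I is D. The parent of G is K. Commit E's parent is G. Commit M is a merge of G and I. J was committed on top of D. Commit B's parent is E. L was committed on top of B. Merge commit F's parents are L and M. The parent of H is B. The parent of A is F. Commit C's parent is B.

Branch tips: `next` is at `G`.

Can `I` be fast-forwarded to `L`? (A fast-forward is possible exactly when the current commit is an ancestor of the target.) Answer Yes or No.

A fast-forward from I to L is possible iff I is an ancestor of L.
Ancestors of L: {B, E, G, K, L}.
I is not among them, so fast-forward is not possible.

No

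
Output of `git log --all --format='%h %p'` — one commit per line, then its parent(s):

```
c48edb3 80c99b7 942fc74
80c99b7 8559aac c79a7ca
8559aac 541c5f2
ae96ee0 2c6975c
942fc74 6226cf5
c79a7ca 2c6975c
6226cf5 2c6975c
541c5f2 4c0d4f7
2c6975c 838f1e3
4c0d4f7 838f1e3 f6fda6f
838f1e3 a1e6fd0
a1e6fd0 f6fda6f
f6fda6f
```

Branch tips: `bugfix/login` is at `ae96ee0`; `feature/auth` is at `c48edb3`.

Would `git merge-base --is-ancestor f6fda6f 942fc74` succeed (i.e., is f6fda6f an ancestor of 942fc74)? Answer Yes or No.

Yes

Ancestors of 942fc74 (commits reachable by following parents): {2c6975c, 6226cf5, 838f1e3, 942fc74, a1e6fd0, f6fda6f}.
f6fda6f is in that set, so it is an ancestor of 942fc74.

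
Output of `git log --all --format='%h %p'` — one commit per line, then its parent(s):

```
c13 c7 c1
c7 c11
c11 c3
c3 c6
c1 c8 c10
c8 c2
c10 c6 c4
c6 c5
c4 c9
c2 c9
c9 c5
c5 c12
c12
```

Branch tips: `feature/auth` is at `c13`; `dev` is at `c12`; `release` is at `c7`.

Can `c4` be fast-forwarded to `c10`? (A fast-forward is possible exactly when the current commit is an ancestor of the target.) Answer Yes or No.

Yes

A fast-forward from c4 to c10 is possible iff c4 is an ancestor of c10.
Ancestors of c10: {c10, c12, c4, c5, c6, c9}.
c4 is among them, so fast-forward is possible.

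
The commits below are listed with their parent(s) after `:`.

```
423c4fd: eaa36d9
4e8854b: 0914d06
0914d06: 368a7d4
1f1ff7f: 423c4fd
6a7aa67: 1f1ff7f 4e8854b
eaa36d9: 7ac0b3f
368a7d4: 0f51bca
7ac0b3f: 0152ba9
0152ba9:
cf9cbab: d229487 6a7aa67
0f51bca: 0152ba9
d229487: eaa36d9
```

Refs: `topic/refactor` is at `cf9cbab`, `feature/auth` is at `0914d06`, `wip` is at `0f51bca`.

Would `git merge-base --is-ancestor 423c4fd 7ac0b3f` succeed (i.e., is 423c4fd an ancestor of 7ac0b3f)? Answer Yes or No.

No

Ancestors of 7ac0b3f: {0152ba9, 7ac0b3f}.
423c4fd is not in that set, so it is not an ancestor of 7ac0b3f.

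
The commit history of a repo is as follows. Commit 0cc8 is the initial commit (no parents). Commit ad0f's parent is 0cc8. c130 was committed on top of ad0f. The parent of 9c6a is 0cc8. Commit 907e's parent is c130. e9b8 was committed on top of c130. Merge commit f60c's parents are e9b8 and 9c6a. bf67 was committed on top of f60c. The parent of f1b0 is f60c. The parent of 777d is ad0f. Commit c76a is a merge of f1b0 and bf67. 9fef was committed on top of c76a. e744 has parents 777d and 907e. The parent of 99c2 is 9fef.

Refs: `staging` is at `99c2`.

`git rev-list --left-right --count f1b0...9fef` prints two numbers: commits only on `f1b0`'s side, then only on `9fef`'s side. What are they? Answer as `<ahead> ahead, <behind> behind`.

Reachable from f1b0: {0cc8, 9c6a, ad0f, c130, e9b8, f1b0, f60c}.
Reachable from 9fef: {0cc8, 9c6a, 9fef, ad0f, bf67, c130, c76a, e9b8, f1b0, f60c}.
Only in f1b0's history (ahead): {} — 0.
Only in 9fef's history (behind): {9fef, bf67, c76a} — 3.

0 ahead, 3 behind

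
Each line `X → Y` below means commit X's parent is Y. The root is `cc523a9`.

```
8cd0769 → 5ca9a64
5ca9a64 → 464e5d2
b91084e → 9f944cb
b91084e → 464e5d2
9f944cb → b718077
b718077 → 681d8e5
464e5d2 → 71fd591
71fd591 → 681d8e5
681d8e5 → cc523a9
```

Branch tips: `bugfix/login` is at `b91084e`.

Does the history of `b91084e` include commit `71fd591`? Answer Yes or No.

Ancestors of b91084e (commits reachable by following parents): {464e5d2, 681d8e5, 71fd591, 9f944cb, b718077, b91084e, cc523a9}.
71fd591 is in that set, so it is an ancestor of b91084e.

Yes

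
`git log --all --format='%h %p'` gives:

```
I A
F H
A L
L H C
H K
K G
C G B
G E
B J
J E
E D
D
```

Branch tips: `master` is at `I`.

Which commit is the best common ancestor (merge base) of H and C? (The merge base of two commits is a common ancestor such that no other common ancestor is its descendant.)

G

Ancestors of H: {D, E, G, H, K}.
Ancestors of C: {B, C, D, E, G, J}.
Common ancestors: {D, E, G}.
Among these, G is not an ancestor of any other common ancestor — it is the merge base.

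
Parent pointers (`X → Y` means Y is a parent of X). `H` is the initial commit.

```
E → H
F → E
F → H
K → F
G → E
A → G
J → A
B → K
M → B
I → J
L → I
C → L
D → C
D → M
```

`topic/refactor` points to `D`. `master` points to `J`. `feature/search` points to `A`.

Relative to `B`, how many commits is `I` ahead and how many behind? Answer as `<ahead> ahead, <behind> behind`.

Reachable from I: {A, E, G, H, I, J}.
Reachable from B: {B, E, F, H, K}.
Only in I's history (ahead): {A, G, I, J} — 4.
Only in B's history (behind): {B, F, K} — 3.

4 ahead, 3 behind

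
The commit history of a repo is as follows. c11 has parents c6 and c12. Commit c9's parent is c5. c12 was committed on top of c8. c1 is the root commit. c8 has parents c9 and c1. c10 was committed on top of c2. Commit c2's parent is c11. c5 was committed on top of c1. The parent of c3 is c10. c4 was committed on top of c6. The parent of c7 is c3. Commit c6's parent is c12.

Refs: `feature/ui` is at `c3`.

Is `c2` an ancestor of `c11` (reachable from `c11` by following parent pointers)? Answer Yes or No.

No

Ancestors of c11: {c1, c11, c12, c5, c6, c8, c9}.
c2 is not in that set, so it is not an ancestor of c11.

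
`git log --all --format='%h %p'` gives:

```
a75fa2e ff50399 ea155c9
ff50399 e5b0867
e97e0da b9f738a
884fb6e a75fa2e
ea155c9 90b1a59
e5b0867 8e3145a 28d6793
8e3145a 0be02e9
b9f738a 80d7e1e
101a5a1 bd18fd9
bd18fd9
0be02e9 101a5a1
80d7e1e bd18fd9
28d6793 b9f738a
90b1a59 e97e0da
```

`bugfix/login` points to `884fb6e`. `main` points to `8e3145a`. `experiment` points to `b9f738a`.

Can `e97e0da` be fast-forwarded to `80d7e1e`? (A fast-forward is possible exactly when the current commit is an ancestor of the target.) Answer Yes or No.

A fast-forward from e97e0da to 80d7e1e is possible iff e97e0da is an ancestor of 80d7e1e.
Ancestors of 80d7e1e: {80d7e1e, bd18fd9}.
e97e0da is not among them, so fast-forward is not possible.

No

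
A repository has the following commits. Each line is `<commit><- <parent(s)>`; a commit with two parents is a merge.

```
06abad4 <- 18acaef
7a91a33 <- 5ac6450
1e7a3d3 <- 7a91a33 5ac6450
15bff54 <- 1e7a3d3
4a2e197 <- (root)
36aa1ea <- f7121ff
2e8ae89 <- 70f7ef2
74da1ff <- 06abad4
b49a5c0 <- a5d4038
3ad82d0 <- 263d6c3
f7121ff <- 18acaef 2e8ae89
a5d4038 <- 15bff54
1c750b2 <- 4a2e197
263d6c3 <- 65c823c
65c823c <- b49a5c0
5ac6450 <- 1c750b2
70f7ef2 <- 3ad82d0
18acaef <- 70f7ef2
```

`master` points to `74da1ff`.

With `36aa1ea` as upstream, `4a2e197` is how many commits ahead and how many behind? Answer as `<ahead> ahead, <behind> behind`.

Reachable from 4a2e197: {4a2e197}.
Reachable from 36aa1ea: {15bff54, 18acaef, 1c750b2, 1e7a3d3, 263d6c3, 2e8ae89, 36aa1ea, 3ad82d0, 4a2e197, 5ac6450, 65c823c, 70f7ef2, 7a91a33, a5d4038, b49a5c0, f7121ff}.
Only in 4a2e197's history (ahead): {} — 0.
Only in 36aa1ea's history (behind): {15bff54, 18acaef, 1c750b2, 1e7a3d3, 263d6c3, 2e8ae89, 36aa1ea, 3ad82d0, 5ac6450, 65c823c, 70f7ef2, 7a91a33, a5d4038, b49a5c0, f7121ff} — 15.

0 ahead, 15 behind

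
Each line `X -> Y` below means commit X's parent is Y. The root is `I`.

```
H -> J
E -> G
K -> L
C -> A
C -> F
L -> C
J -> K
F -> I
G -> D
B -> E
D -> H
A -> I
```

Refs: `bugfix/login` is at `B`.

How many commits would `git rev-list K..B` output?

6

Reachable from B: {A, B, C, D, E, F, G, H, I, J, K, L}.
Reachable from K: {A, C, F, I, K, L}.
In B's history but not K's: {B, D, E, G, H, J} — 6 commits.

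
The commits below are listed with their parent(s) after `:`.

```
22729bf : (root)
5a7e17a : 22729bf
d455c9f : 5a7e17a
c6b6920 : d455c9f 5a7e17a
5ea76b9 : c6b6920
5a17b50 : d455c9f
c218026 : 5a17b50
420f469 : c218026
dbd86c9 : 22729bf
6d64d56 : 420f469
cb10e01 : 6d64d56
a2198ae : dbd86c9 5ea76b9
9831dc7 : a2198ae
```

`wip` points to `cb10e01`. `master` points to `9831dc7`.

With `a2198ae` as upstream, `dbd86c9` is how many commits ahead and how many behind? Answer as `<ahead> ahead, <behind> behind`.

Reachable from dbd86c9: {22729bf, dbd86c9}.
Reachable from a2198ae: {22729bf, 5a7e17a, 5ea76b9, a2198ae, c6b6920, d455c9f, dbd86c9}.
Only in dbd86c9's history (ahead): {} — 0.
Only in a2198ae's history (behind): {5a7e17a, 5ea76b9, a2198ae, c6b6920, d455c9f} — 5.

0 ahead, 5 behind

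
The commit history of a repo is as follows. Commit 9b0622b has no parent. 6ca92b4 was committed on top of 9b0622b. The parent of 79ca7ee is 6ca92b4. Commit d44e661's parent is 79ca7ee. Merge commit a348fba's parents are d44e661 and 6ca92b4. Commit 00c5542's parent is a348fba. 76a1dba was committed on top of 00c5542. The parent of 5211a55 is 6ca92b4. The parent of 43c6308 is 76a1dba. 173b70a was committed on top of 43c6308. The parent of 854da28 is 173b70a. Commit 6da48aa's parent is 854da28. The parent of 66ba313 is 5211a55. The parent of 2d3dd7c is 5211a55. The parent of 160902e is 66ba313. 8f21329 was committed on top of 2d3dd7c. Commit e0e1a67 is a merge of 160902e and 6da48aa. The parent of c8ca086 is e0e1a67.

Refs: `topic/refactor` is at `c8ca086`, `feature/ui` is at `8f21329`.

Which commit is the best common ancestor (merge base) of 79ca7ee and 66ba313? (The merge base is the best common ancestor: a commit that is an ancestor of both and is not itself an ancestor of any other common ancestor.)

6ca92b4

Ancestors of 79ca7ee: {6ca92b4, 79ca7ee, 9b0622b}.
Ancestors of 66ba313: {5211a55, 66ba313, 6ca92b4, 9b0622b}.
Common ancestors: {6ca92b4, 9b0622b}.
Among these, 6ca92b4 is not an ancestor of any other common ancestor — it is the merge base.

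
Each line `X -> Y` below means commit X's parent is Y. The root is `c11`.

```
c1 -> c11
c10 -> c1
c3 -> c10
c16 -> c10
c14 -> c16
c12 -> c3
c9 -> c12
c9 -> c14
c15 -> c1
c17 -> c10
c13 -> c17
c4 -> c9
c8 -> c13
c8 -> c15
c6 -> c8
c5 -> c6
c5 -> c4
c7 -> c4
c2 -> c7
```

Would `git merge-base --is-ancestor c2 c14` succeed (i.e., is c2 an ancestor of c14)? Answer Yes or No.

Ancestors of c14: {c1, c10, c11, c14, c16}.
c2 is not in that set, so it is not an ancestor of c14.

No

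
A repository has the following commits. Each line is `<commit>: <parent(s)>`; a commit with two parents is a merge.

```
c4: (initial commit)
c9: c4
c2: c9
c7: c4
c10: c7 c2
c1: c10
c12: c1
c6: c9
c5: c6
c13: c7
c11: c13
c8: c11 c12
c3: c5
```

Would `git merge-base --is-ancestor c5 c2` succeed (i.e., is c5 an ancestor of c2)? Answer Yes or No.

Ancestors of c2: {c2, c4, c9}.
c5 is not in that set, so it is not an ancestor of c2.

No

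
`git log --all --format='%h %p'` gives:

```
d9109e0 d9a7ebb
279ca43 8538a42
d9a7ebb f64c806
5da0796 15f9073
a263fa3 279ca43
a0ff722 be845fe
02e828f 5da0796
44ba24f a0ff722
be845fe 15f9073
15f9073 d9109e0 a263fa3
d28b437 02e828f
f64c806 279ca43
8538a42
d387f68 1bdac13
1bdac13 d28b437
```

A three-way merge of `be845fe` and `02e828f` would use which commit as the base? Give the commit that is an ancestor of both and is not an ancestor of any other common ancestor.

15f9073

Ancestors of be845fe: {15f9073, 279ca43, 8538a42, a263fa3, be845fe, d9109e0, d9a7ebb, f64c806}.
Ancestors of 02e828f: {02e828f, 15f9073, 279ca43, 5da0796, 8538a42, a263fa3, d9109e0, d9a7ebb, f64c806}.
Common ancestors: {15f9073, 279ca43, 8538a42, a263fa3, d9109e0, d9a7ebb, f64c806}.
Among these, 15f9073 is not an ancestor of any other common ancestor — it is the merge base.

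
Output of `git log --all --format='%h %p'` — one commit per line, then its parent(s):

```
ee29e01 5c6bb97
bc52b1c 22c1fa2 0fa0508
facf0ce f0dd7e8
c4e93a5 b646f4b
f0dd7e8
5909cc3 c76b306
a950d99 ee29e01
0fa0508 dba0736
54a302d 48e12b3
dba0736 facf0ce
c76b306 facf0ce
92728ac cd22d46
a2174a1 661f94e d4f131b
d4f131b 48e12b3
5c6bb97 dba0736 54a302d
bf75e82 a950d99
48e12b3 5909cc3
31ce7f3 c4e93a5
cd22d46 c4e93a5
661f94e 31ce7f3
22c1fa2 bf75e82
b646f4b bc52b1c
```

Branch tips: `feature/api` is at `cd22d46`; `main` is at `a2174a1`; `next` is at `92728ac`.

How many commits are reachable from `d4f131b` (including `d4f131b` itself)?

6

Walking parent pointers from d4f131b: reachable set = {48e12b3, 5909cc3, c76b306, d4f131b, f0dd7e8, facf0ce}.
That is 6 commits.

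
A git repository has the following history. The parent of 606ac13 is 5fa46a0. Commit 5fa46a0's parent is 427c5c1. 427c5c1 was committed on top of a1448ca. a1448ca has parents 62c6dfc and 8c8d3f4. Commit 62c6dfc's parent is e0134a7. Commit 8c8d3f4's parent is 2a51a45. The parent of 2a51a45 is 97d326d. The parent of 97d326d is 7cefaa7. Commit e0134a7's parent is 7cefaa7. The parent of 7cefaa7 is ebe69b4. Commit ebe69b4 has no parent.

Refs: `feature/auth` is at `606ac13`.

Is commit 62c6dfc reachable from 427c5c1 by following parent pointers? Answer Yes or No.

Ancestors of 427c5c1 (commits reachable by following parents): {2a51a45, 427c5c1, 62c6dfc, 7cefaa7, 8c8d3f4, 97d326d, a1448ca, e0134a7, ebe69b4}.
62c6dfc is in that set, so it is an ancestor of 427c5c1.

Yes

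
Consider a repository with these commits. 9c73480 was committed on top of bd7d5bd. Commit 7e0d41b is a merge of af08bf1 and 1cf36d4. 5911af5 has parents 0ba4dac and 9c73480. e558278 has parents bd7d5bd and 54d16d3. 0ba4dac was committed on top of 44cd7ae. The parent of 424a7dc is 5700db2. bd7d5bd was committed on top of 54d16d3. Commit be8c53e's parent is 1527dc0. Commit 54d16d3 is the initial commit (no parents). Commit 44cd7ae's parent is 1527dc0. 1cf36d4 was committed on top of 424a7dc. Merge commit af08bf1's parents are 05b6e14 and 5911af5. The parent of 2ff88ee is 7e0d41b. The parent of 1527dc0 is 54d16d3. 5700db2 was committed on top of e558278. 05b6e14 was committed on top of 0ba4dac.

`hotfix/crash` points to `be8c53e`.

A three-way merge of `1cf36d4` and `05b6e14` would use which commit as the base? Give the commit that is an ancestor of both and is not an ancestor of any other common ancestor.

Ancestors of 1cf36d4: {1cf36d4, 424a7dc, 54d16d3, 5700db2, bd7d5bd, e558278}.
Ancestors of 05b6e14: {05b6e14, 0ba4dac, 1527dc0, 44cd7ae, 54d16d3}.
Common ancestors: {54d16d3}.
The only common ancestor is 54d16d3, so it is the merge base.

54d16d3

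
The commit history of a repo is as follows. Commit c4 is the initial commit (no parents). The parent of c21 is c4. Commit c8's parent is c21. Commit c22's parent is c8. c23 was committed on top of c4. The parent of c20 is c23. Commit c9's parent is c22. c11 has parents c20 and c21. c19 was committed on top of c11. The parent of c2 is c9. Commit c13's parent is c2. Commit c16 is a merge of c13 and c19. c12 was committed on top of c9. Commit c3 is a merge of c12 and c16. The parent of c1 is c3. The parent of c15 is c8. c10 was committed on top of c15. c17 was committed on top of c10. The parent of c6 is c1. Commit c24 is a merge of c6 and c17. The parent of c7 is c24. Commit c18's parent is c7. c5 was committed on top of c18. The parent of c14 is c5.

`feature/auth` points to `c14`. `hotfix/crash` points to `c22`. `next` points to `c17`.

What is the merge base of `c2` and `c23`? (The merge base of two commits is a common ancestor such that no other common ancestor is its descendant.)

Ancestors of c2: {c2, c21, c22, c4, c8, c9}.
Ancestors of c23: {c23, c4}.
Common ancestors: {c4}.
The only common ancestor is c4, so it is the merge base.

c4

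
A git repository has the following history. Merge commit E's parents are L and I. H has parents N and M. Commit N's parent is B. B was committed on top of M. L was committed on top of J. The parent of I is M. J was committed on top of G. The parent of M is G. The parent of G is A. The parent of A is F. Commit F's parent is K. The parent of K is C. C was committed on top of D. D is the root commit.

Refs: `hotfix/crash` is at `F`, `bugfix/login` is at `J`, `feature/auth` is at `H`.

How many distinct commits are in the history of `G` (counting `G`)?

6

Walking parent pointers from G: reachable set = {A, C, D, F, G, K}.
That is 6 commits.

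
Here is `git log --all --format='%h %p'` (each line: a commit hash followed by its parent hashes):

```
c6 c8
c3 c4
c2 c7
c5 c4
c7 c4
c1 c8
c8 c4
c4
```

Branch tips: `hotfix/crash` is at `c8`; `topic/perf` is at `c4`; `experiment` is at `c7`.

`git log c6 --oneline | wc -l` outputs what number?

Walking parent pointers from c6: reachable set = {c4, c6, c8}.
That is 3 commits.

3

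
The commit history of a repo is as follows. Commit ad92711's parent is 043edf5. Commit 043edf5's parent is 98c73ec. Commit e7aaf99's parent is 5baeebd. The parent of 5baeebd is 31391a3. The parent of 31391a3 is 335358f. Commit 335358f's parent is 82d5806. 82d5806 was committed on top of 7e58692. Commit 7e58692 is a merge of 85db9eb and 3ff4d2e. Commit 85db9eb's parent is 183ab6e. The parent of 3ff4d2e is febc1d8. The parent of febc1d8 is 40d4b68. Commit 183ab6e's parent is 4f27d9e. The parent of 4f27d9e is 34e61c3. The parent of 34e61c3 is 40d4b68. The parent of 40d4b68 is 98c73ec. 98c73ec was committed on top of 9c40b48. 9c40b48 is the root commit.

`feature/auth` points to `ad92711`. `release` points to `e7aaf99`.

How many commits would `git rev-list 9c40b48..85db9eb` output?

Reachable from 85db9eb: {183ab6e, 34e61c3, 40d4b68, 4f27d9e, 85db9eb, 98c73ec, 9c40b48}.
Reachable from 9c40b48: {9c40b48}.
In 85db9eb's history but not 9c40b48's: {183ab6e, 34e61c3, 40d4b68, 4f27d9e, 85db9eb, 98c73ec} — 6 commits.

6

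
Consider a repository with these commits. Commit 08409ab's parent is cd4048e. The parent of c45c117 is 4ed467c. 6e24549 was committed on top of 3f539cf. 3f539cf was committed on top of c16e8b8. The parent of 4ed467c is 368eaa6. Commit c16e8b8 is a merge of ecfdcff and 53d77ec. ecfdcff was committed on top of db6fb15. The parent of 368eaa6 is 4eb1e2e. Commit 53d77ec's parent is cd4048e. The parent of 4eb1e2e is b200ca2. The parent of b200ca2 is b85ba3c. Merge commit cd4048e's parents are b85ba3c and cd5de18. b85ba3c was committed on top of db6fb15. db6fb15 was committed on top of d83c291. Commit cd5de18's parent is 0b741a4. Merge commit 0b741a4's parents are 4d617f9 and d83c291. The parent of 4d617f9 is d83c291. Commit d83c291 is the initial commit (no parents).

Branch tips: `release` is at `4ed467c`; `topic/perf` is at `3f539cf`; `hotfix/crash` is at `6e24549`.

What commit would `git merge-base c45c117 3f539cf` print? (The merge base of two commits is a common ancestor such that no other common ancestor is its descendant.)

b85ba3c

Ancestors of c45c117: {368eaa6, 4eb1e2e, 4ed467c, b200ca2, b85ba3c, c45c117, d83c291, db6fb15}.
Ancestors of 3f539cf: {0b741a4, 3f539cf, 4d617f9, 53d77ec, b85ba3c, c16e8b8, cd4048e, cd5de18, d83c291, db6fb15, ecfdcff}.
Common ancestors: {b85ba3c, d83c291, db6fb15}.
Among these, b85ba3c is not an ancestor of any other common ancestor — it is the merge base.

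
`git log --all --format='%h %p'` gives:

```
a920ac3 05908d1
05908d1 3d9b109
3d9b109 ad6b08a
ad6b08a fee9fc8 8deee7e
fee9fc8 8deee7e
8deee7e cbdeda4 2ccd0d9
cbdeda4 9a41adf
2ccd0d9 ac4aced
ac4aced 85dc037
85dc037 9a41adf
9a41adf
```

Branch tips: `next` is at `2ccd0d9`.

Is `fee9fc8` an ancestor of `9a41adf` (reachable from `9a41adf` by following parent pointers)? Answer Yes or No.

No

Ancestors of 9a41adf: {9a41adf}.
fee9fc8 is not in that set, so it is not an ancestor of 9a41adf.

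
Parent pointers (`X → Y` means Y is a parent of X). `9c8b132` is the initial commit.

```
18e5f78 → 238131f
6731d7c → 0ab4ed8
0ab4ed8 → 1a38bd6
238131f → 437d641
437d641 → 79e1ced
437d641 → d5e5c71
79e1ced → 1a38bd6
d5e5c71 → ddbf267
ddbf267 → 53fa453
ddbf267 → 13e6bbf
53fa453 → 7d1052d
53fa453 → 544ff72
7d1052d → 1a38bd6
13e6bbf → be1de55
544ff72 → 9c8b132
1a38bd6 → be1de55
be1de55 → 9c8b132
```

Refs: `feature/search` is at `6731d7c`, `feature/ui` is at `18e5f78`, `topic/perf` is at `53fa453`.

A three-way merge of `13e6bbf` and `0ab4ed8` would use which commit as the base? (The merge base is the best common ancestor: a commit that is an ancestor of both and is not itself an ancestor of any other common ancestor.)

be1de55

Ancestors of 13e6bbf: {13e6bbf, 9c8b132, be1de55}.
Ancestors of 0ab4ed8: {0ab4ed8, 1a38bd6, 9c8b132, be1de55}.
Common ancestors: {9c8b132, be1de55}.
Among these, be1de55 is not an ancestor of any other common ancestor — it is the merge base.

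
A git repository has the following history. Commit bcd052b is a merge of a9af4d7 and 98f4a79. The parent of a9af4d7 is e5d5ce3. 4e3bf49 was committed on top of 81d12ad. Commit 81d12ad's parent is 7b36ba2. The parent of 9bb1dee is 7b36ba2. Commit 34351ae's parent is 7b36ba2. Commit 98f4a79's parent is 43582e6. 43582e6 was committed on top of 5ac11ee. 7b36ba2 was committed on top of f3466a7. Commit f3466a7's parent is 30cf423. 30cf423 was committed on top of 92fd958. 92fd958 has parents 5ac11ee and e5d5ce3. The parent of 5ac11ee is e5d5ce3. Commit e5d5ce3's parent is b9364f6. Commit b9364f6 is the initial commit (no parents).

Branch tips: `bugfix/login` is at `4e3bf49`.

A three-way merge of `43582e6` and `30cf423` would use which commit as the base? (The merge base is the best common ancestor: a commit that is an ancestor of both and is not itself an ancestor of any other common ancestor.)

5ac11ee

Ancestors of 43582e6: {43582e6, 5ac11ee, b9364f6, e5d5ce3}.
Ancestors of 30cf423: {30cf423, 5ac11ee, 92fd958, b9364f6, e5d5ce3}.
Common ancestors: {5ac11ee, b9364f6, e5d5ce3}.
Among these, 5ac11ee is not an ancestor of any other common ancestor — it is the merge base.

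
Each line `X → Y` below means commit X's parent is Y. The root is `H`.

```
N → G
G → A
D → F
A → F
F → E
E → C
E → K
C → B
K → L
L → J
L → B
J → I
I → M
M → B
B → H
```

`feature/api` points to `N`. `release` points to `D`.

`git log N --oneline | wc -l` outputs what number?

13

Walking parent pointers from N: reachable set = {A, B, C, E, F, G, H, I, J, K, L, M, N}.
That is 13 commits.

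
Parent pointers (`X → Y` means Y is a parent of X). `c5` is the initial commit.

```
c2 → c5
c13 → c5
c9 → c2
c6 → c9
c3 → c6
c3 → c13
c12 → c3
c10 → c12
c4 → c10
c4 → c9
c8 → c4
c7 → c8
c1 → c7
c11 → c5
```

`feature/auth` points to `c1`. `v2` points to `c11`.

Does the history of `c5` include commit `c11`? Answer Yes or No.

Ancestors of c5: {c5}.
c11 is not in that set, so it is not an ancestor of c5.

No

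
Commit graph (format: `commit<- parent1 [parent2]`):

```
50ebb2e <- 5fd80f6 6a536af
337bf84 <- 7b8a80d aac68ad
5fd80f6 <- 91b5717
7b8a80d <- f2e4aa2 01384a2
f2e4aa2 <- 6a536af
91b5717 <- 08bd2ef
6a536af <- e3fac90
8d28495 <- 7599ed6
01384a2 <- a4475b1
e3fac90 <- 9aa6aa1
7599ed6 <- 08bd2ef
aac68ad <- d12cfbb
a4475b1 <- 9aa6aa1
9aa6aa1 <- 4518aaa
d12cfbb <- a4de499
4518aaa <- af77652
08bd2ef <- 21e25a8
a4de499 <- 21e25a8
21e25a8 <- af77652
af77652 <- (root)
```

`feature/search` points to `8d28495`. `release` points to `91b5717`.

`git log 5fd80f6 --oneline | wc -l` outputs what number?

5

Walking parent pointers from 5fd80f6: reachable set = {08bd2ef, 21e25a8, 5fd80f6, 91b5717, af77652}.
That is 5 commits.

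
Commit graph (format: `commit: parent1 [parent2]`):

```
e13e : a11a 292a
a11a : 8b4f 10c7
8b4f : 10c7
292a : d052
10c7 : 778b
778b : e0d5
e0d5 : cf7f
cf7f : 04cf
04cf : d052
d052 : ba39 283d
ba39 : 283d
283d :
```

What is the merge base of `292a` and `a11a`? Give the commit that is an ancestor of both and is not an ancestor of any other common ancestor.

Ancestors of 292a: {283d, 292a, ba39, d052}.
Ancestors of a11a: {04cf, 10c7, 283d, 778b, 8b4f, a11a, ba39, cf7f, d052, e0d5}.
Common ancestors: {283d, ba39, d052}.
Among these, d052 is not an ancestor of any other common ancestor — it is the merge base.

d052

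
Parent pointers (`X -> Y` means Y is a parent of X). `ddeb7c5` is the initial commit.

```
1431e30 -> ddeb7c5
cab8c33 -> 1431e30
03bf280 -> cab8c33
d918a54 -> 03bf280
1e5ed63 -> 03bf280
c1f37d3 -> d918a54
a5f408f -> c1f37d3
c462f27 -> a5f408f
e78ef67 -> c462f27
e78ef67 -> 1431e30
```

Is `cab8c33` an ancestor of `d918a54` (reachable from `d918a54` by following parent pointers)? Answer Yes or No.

Yes

Ancestors of d918a54 (commits reachable by following parents): {03bf280, 1431e30, cab8c33, d918a54, ddeb7c5}.
cab8c33 is in that set, so it is an ancestor of d918a54.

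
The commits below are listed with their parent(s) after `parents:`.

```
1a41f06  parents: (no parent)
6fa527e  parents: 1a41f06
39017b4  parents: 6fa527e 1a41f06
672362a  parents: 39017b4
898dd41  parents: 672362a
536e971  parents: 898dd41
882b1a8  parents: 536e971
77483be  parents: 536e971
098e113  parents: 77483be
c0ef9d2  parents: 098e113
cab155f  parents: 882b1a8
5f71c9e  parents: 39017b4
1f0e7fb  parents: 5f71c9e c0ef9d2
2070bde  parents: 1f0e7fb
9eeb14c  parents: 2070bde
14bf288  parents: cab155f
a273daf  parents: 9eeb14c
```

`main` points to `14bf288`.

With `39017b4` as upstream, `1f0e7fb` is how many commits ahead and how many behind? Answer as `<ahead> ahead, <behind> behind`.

Reachable from 1f0e7fb: {098e113, 1a41f06, 1f0e7fb, 39017b4, 536e971, 5f71c9e, 672362a, 6fa527e, 77483be, 898dd41, c0ef9d2}.
Reachable from 39017b4: {1a41f06, 39017b4, 6fa527e}.
Only in 1f0e7fb's history (ahead): {098e113, 1f0e7fb, 536e971, 5f71c9e, 672362a, 77483be, 898dd41, c0ef9d2} — 8.
Only in 39017b4's history (behind): {} — 0.

8 ahead, 0 behind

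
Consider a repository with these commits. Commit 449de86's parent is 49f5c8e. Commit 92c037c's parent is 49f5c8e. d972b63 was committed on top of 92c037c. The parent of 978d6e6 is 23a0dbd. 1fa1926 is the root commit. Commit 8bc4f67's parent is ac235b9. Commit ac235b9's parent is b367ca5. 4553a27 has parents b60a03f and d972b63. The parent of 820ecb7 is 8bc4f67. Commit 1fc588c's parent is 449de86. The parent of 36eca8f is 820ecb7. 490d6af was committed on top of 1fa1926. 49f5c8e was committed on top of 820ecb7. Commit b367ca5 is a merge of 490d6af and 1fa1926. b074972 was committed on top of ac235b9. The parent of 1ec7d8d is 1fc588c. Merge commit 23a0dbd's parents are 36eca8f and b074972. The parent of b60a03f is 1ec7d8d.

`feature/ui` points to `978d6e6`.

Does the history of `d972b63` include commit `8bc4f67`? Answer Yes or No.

Yes

Ancestors of d972b63 (commits reachable by following parents): {1fa1926, 490d6af, 49f5c8e, 820ecb7, 8bc4f67, 92c037c, ac235b9, b367ca5, d972b63}.
8bc4f67 is in that set, so it is an ancestor of d972b63.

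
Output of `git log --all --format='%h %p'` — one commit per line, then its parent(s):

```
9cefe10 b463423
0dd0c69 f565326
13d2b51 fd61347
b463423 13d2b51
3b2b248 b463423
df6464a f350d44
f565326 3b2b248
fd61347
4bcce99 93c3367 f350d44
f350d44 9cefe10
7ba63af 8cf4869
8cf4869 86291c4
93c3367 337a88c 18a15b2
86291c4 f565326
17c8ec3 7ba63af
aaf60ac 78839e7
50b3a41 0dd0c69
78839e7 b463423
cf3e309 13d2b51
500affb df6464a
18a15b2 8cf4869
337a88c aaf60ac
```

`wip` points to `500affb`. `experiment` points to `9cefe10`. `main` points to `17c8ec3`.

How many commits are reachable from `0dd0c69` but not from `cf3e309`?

Reachable from 0dd0c69: {0dd0c69, 13d2b51, 3b2b248, b463423, f565326, fd61347}.
Reachable from cf3e309: {13d2b51, cf3e309, fd61347}.
In 0dd0c69's history but not cf3e309's: {0dd0c69, 3b2b248, b463423, f565326} — 4 commits.

4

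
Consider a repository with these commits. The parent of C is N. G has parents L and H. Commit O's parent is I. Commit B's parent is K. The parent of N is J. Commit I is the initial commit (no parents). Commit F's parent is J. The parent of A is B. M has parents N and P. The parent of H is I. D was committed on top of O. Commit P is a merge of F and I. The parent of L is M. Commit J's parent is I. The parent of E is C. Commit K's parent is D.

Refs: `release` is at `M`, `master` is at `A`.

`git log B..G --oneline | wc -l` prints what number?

8

Reachable from G: {F, G, H, I, J, L, M, N, P}.
Reachable from B: {B, D, I, K, O}.
In G's history but not B's: {F, G, H, J, L, M, N, P} — 8 commits.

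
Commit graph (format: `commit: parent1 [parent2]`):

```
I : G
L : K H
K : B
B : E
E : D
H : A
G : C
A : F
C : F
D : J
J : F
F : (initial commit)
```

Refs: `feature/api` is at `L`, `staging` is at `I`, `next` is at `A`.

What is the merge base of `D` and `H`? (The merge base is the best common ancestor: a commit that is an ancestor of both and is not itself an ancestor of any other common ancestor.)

F

Ancestors of D: {D, F, J}.
Ancestors of H: {A, F, H}.
Common ancestors: {F}.
The only common ancestor is F, so it is the merge base.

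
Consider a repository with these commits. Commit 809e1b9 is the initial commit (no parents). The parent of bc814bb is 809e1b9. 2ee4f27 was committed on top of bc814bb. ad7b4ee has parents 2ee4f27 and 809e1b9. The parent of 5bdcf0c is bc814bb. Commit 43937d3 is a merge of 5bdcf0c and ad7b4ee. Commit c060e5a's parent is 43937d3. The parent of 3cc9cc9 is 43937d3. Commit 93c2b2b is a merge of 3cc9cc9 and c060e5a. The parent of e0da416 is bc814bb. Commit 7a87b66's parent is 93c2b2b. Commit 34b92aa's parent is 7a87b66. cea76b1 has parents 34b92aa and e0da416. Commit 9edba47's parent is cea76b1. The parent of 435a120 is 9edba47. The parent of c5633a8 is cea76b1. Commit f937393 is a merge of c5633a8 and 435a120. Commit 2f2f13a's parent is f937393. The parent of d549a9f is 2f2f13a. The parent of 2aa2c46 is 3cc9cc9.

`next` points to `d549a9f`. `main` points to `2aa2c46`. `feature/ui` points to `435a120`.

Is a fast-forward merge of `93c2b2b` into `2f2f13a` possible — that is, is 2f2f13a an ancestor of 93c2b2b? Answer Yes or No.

No

A fast-forward from 2f2f13a to 93c2b2b is possible iff 2f2f13a is an ancestor of 93c2b2b.
Ancestors of 93c2b2b: {2ee4f27, 3cc9cc9, 43937d3, 5bdcf0c, 809e1b9, 93c2b2b, ad7b4ee, bc814bb, c060e5a}.
2f2f13a is not among them, so fast-forward is not possible.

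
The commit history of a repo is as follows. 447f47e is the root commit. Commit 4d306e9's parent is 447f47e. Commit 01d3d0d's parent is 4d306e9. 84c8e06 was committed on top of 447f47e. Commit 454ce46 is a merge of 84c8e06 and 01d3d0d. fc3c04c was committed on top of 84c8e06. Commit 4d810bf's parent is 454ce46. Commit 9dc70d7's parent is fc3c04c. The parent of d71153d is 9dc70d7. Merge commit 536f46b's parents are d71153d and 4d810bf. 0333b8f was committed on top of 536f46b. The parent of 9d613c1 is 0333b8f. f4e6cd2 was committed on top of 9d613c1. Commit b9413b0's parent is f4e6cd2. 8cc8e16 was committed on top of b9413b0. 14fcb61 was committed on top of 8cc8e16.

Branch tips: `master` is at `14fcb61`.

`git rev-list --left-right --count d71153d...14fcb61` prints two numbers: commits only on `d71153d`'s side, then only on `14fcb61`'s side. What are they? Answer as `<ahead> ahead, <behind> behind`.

Reachable from d71153d: {447f47e, 84c8e06, 9dc70d7, d71153d, fc3c04c}.
Reachable from 14fcb61: {01d3d0d, 0333b8f, 14fcb61, 447f47e, 454ce46, 4d306e9, 4d810bf, 536f46b, 84c8e06, 8cc8e16, 9d613c1, 9dc70d7, b9413b0, d71153d, f4e6cd2, fc3c04c}.
Only in d71153d's history (ahead): {} — 0.
Only in 14fcb61's history (behind): {01d3d0d, 0333b8f, 14fcb61, 454ce46, 4d306e9, 4d810bf, 536f46b, 8cc8e16, 9d613c1, b9413b0, f4e6cd2} — 11.

0 ahead, 11 behind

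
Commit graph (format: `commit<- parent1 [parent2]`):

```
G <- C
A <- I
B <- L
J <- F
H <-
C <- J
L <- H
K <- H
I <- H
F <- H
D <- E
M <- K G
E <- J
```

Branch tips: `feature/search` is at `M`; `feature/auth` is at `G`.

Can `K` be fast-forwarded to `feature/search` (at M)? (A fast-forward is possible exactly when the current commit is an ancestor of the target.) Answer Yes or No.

Yes

A fast-forward from K to M is possible iff K is an ancestor of M.
Ancestors of M: {C, F, G, H, J, K, M}.
K is among them, so fast-forward is possible.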